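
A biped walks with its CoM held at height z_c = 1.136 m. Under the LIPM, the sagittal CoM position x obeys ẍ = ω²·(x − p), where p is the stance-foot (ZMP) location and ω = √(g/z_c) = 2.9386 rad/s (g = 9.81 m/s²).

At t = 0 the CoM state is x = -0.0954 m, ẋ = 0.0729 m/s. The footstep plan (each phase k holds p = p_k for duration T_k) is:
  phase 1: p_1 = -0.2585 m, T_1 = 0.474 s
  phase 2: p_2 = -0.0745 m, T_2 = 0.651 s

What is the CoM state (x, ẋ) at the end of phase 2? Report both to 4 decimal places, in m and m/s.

phase 1: p=-0.2585, T=0.474, ωT=1.392896, cosh=2.137425, sinh=1.889070; start (x,ẋ)=(-0.095400, 0.072900) → end (x,ẋ)=(0.136978, 1.061223)
phase 2: p=-0.0745, T=0.651, ωT=1.913029, cosh=3.460602, sinh=3.312970; start (x,ẋ)=(0.136978, 1.061223) → end (x,ẋ)=(1.853759, 5.731308)

x = 1.8538, ẋ = 5.7313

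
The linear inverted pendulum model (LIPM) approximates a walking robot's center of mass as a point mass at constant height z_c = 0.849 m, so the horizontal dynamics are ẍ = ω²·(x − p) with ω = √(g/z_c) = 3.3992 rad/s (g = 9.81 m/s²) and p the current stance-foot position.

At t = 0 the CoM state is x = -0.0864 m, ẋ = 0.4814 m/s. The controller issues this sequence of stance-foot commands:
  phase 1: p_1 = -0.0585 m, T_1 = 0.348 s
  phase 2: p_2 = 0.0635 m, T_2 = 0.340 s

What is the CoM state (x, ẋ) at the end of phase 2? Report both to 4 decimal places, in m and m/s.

x = 0.4319, ẋ = 1.4382

phase 1: p=-0.0585, T=0.348, ωT=1.182922, cosh=1.785139, sinh=1.478757; start (x,ẋ)=(-0.086400, 0.481400) → end (x,ẋ)=(0.101118, 0.719124)
phase 2: p=0.0635, T=0.340, ωT=1.155728, cosh=1.745582, sinh=1.430753; start (x,ẋ)=(0.101118, 0.719124) → end (x,ẋ)=(0.431852, 1.438244)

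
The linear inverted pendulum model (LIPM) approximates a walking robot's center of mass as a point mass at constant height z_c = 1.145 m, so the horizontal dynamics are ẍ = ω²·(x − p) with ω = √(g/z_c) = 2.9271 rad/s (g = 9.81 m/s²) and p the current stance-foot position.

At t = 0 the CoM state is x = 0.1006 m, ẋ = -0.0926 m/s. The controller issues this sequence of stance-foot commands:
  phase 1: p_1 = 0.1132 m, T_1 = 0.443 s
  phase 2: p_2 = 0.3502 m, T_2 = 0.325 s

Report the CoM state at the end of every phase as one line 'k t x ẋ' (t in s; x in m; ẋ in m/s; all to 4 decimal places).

phase 1: p=0.1132, T=0.443, ωT=1.296705, cosh=1.965329, sinh=1.691898; start (x,ẋ)=(0.100600, -0.092600) → end (x,ẋ)=(0.034913, -0.244389)
phase 2: p=0.3502, T=0.325, ωT=0.951307, cosh=1.487664, sinh=1.101428; start (x,ẋ)=(0.034913, -0.244389) → end (x,ẋ)=(-0.210802, -1.380052)

1 0.4430 0.0349 -0.2444
2 0.7680 -0.2108 -1.3801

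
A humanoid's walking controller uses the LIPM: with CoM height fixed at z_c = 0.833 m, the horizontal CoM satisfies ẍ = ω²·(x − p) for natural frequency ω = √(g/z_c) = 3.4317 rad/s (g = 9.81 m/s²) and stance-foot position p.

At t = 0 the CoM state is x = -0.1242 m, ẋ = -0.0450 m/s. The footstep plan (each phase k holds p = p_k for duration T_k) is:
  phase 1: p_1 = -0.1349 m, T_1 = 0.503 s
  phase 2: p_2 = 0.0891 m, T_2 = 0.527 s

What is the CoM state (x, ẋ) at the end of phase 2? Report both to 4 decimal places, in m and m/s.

phase 1: p=-0.1349, T=0.503, ωT=1.726145, cosh=2.898460, sinh=2.720491; start (x,ẋ)=(-0.124200, -0.045000) → end (x,ẋ)=(-0.139560, -0.030536)
phase 2: p=0.0891, T=0.527, ωT=1.808506, cosh=3.132612, sinh=2.968713; start (x,ẋ)=(-0.139560, -0.030536) → end (x,ẋ)=(-0.653621, -2.425190)

x = -0.6536, ẋ = -2.4252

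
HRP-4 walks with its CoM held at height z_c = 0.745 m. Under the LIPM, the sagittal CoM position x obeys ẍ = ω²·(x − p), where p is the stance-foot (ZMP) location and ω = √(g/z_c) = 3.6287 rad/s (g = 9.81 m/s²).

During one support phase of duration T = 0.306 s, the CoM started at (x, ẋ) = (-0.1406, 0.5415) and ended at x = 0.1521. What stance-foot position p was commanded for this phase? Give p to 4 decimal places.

p = -0.2736

ωT = 3.6287·0.306 = 1.110382; cosh(ωT) = 1.682476, sinh(ωT) = 1.353043
x(T) = p + (x₀−p)·cosh(ωT) + (ẋ₀/ω)·sinh(ωT) ⇒ p·(1 − cosh) = x(T) − x₀·cosh − (ẋ₀/ω)·sinh
numerator   = 0.1521 − (-0.1406)·1.682476 − (0.5415/3.6287)·1.353043 = 0.186746
denominator = 1 − 1.682476 = -0.682476
p = 0.186746 / -0.682476 = -0.2736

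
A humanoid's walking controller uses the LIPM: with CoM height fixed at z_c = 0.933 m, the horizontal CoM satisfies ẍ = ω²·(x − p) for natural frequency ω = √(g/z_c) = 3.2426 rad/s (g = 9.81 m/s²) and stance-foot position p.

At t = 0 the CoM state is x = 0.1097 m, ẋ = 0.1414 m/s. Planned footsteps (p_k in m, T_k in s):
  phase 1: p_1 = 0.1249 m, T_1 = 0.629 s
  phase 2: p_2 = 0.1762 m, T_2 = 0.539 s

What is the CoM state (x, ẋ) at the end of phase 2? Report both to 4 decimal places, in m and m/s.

phase 1: p=0.1249, T=0.629, ωT=2.039595, cosh=3.908790, sinh=3.778708; start (x,ẋ)=(0.109700, 0.141400) → end (x,ẋ)=(0.230264, 0.366460)
phase 2: p=0.1762, T=0.539, ωT=1.747761, cosh=2.957949, sinh=2.783786; start (x,ẋ)=(0.230264, 0.366460) → end (x,ẋ)=(0.650727, 1.571993)

x = 0.6507, ẋ = 1.5720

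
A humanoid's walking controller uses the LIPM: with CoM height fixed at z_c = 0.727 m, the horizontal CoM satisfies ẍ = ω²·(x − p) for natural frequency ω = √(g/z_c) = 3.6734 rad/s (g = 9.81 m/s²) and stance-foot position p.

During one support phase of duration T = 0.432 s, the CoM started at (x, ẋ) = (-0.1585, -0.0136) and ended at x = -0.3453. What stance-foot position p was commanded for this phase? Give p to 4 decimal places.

p = -0.0433

ωT = 3.6734·0.432 = 1.586909; cosh(ωT) = 2.546585, sinh(ωT) = 2.342028
x(T) = p + (x₀−p)·cosh(ωT) + (ẋ₀/ω)·sinh(ωT) ⇒ p·(1 − cosh) = x(T) − x₀·cosh − (ẋ₀/ω)·sinh
numerator   = -0.3453 − (-0.1585)·2.546585 − (-0.0136/3.6734)·2.342028 = 0.067005
denominator = 1 − 2.546585 = -1.546585
p = 0.067005 / -1.546585 = -0.0433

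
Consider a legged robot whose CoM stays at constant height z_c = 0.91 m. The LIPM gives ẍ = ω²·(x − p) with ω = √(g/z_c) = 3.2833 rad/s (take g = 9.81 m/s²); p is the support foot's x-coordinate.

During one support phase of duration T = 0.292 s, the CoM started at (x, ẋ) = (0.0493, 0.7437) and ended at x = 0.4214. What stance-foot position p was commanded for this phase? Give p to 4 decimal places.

p = -0.1929

ωT = 3.2833·0.292 = 0.958724; cosh(ωT) = 1.495873, sinh(ωT) = 1.112492
x(T) = p + (x₀−p)·cosh(ωT) + (ẋ₀/ω)·sinh(ωT) ⇒ p·(1 − cosh) = x(T) − x₀·cosh − (ẋ₀/ω)·sinh
numerator   = 0.4214 − (0.0493)·1.495873 − (0.7437/3.2833)·1.112492 = 0.095663
denominator = 1 − 1.495873 = -0.495873
p = 0.095663 / -0.495873 = -0.1929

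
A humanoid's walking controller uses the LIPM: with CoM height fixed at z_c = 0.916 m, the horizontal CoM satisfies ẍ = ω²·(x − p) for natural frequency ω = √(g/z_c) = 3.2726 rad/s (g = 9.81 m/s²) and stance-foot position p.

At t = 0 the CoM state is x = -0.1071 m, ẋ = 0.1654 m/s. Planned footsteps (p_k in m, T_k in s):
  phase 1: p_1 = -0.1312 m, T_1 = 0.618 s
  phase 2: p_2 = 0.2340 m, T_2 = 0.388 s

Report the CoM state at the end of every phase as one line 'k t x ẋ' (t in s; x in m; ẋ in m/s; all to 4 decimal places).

phase 1: p=-0.1312, T=0.618, ωT=2.022467, cosh=3.844636, sinh=3.712307; start (x,ẋ)=(-0.107100, 0.165400) → end (x,ẋ)=(0.149079, 0.928691)
phase 2: p=0.2340, T=0.388, ωT=1.269769, cosh=1.920463, sinh=1.639566; start (x,ẋ)=(0.149079, 0.928691) → end (x,ẋ)=(0.536185, 1.327861)

1 0.6180 0.1491 0.9287
2 1.0060 0.5362 1.3279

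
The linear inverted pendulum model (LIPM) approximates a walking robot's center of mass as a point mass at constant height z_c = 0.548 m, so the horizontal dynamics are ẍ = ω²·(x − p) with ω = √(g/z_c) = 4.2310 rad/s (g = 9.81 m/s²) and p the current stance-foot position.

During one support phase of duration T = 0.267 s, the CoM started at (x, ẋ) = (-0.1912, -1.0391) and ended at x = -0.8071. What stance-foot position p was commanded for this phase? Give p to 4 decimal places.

ωT = 4.2310·0.267 = 1.129677; cosh(ωT) = 1.708897, sinh(ωT) = 1.385760
x(T) = p + (x₀−p)·cosh(ωT) + (ẋ₀/ω)·sinh(ωT) ⇒ p·(1 − cosh) = x(T) − x₀·cosh − (ẋ₀/ω)·sinh
numerator   = -0.8071 − (-0.1912)·1.708897 − (-1.0391/4.2310)·1.385760 = -0.140027
denominator = 1 − 1.708897 = -0.708897
p = -0.140027 / -0.708897 = 0.1975

p = 0.1975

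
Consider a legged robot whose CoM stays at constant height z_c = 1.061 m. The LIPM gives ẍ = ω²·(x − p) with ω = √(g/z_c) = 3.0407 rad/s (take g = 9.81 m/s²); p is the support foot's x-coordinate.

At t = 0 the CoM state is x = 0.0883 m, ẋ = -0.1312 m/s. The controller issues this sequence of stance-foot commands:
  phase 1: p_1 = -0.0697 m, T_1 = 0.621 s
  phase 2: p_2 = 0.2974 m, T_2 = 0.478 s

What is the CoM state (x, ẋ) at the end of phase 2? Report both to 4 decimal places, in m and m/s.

phase 1: p=-0.0697, T=0.621, ωT=1.888275, cosh=3.379645, sinh=3.228313; start (x,ẋ)=(0.088300, -0.131200) → end (x,ẋ)=(0.324989, 1.107571)
phase 2: p=0.2974, T=0.478, ωT=1.453455, cosh=2.255814, sinh=2.022053; start (x,ẋ)=(0.324989, 1.107571) → end (x,ẋ)=(1.096165, 2.668103)

x = 1.0962, ẋ = 2.6681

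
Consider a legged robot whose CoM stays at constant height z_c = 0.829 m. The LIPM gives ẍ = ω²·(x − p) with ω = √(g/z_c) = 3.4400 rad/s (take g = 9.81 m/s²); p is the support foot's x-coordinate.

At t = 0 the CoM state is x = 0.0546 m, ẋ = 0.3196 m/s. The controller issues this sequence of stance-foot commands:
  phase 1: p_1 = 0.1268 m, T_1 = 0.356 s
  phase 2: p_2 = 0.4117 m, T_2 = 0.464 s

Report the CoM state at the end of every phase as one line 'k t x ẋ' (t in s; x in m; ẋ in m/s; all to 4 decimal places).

1 0.3560 0.1378 0.2047
2 0.8200 -0.1511 -1.7036

phase 1: p=0.1268, T=0.356, ωT=1.224640, cosh=1.848402, sinh=1.554539; start (x,ẋ)=(0.054600, 0.319600) → end (x,ẋ)=(0.137773, 0.204652)
phase 2: p=0.4117, T=0.464, ωT=1.596160, cosh=2.568361, sinh=2.365688; start (x,ẋ)=(0.137773, 0.204652) → end (x,ẋ)=(-0.151105, -1.703591)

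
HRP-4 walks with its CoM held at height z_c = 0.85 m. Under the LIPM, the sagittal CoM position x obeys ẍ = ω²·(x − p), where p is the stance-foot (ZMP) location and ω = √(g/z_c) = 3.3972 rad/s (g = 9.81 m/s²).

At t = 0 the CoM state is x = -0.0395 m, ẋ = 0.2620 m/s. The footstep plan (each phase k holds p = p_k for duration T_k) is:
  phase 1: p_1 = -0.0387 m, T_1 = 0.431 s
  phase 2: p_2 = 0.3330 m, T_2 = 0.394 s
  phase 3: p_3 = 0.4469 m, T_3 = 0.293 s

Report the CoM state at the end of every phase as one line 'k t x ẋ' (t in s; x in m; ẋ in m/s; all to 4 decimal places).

phase 1: p=-0.0387, T=0.431, ωT=1.464193, cosh=2.277659, sinh=2.046394; start (x,ẋ)=(-0.039500, 0.262000) → end (x,ẋ)=(0.117301, 0.591185)
phase 2: p=0.3330, T=0.394, ωT=1.338497, cosh=2.037773, sinh=1.775534; start (x,ẋ)=(0.117301, 0.591185) → end (x,ẋ)=(0.202434, -0.096364)
phase 3: p=0.4469, T=0.293, ωT=0.995380, cosh=1.537667, sinh=1.168084; start (x,ẋ)=(0.202434, -0.096364) → end (x,ẋ)=(0.037859, -1.118269)

1 0.4310 0.1173 0.5912
2 0.8250 0.2024 -0.0964
3 1.1180 0.0379 -1.1183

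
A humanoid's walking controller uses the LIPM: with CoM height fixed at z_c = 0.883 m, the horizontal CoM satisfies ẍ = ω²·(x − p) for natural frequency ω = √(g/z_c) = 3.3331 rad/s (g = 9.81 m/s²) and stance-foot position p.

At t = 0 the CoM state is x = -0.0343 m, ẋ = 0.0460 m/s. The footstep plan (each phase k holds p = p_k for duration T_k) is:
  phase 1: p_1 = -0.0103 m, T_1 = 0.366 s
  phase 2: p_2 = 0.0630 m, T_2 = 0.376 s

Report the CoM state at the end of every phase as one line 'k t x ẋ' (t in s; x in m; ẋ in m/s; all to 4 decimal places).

phase 1: p=-0.0103, T=0.366, ωT=1.219915, cosh=1.841077, sinh=1.545822; start (x,ẋ)=(-0.034300, 0.046000) → end (x,ẋ)=(-0.033152, -0.038968)
phase 2: p=0.0630, T=0.376, ωT=1.253246, cosh=1.893633, sinh=1.608057; start (x,ẋ)=(-0.033152, -0.038968) → end (x,ẋ)=(-0.137877, -0.589147)

1 0.3660 -0.0332 -0.0390
2 0.7420 -0.1379 -0.5891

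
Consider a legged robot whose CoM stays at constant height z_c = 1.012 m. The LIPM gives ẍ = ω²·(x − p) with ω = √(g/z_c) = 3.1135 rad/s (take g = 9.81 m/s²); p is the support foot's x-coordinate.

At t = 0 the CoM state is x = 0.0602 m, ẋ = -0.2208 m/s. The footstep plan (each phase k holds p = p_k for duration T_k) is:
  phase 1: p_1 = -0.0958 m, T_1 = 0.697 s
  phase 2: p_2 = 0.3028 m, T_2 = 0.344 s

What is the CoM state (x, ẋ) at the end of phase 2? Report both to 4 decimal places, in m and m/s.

x = 0.7448, ẋ = 1.7738

phase 1: p=-0.0958, T=0.697, ωT=2.170110, cosh=4.436704, sinh=4.322539; start (x,ẋ)=(0.060200, -0.220800) → end (x,ẋ)=(0.289784, 1.119859)
phase 2: p=0.3028, T=0.344, ωT=1.071044, cosh=1.630538, sinh=1.287887; start (x,ẋ)=(0.289784, 1.119859) → end (x,ẋ)=(0.744803, 1.773782)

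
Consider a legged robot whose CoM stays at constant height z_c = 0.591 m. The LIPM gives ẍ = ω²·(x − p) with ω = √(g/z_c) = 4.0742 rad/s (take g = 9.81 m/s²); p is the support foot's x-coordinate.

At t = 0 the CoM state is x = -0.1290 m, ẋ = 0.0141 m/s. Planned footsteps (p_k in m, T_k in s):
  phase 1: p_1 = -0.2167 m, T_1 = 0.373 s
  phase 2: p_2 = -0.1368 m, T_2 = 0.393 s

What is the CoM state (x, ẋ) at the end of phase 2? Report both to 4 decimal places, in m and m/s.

phase 1: p=-0.2167, T=0.373, ωT=1.519677, cosh=2.394765, sinh=2.175982; start (x,ẋ)=(-0.129000, 0.014100) → end (x,ẋ)=(0.000852, 0.811261)
phase 2: p=-0.1368, T=0.393, ωT=1.601161, cosh=2.580223, sinh=2.378561; start (x,ẋ)=(0.000852, 0.811261) → end (x,ẋ)=(0.691994, 3.427177)

x = 0.6920, ẋ = 3.4272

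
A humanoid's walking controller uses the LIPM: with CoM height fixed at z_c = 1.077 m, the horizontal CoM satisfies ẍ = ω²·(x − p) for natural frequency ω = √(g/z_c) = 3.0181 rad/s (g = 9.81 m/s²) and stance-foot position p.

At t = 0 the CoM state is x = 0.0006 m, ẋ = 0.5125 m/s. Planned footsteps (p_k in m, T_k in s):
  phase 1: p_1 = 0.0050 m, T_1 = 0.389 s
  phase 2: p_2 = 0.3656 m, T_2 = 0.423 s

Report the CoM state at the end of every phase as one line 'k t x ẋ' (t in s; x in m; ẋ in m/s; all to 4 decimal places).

1 0.3890 0.2456 0.8888
2 0.8120 0.6206 1.1184

phase 1: p=0.0050, T=0.389, ωT=1.174041, cosh=1.772077, sinh=1.462962; start (x,ẋ)=(0.000600, 0.512500) → end (x,ẋ)=(0.245627, 0.888762)
phase 2: p=0.3656, T=0.423, ωT=1.276656, cosh=1.931801, sinh=1.652833; start (x,ẋ)=(0.245627, 0.888762) → end (x,ẋ)=(0.620557, 1.118434)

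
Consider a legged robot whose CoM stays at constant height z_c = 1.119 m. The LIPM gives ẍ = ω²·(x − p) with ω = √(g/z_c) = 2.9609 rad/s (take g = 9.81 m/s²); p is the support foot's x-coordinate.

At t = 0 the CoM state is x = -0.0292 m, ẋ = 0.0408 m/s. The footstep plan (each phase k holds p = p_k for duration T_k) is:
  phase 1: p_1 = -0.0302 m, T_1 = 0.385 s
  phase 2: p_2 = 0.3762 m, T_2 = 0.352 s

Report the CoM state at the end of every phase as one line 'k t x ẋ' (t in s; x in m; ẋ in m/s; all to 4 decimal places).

1 0.3850 -0.0091 0.0745
2 0.7370 -0.2069 -1.2977

phase 1: p=-0.0302, T=0.385, ωT=1.139946, cosh=1.723219, sinh=1.403382; start (x,ẋ)=(-0.029200, 0.040800) → end (x,ẋ)=(-0.009139, 0.074463)
phase 2: p=0.3762, T=0.352, ωT=1.042237, cosh=1.594109, sinh=1.241444; start (x,ẋ)=(-0.009139, 0.074463) → end (x,ẋ)=(-0.206851, -1.297723)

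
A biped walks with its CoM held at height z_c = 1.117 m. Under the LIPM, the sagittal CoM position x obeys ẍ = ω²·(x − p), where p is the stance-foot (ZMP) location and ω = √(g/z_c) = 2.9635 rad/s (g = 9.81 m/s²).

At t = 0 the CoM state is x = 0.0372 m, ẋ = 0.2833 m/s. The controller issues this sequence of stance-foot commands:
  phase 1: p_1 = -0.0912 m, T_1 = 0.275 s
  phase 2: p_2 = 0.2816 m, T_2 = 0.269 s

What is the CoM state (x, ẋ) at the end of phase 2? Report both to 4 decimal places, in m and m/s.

x = 0.3487, ẋ = 0.6773

phase 1: p=-0.0912, T=0.275, ωT=0.814963, cosh=1.350873, sinh=0.908218; start (x,ẋ)=(0.037200, 0.283300) → end (x,ẋ)=(0.169074, 0.728291)
phase 2: p=0.2816, T=0.269, ωT=0.797181, cosh=1.334937, sinh=0.884340; start (x,ẋ)=(0.169074, 0.728291) → end (x,ẋ)=(0.348715, 0.677323)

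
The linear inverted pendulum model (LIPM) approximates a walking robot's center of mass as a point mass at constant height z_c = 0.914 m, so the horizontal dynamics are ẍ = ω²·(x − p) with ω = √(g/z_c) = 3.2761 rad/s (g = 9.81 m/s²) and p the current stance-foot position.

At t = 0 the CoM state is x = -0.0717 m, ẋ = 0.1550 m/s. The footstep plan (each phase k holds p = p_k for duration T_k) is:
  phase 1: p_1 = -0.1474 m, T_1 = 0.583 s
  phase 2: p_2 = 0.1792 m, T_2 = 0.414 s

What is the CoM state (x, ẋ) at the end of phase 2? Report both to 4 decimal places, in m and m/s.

phase 1: p=-0.1474, T=0.583, ωT=1.909966, cosh=3.450473, sinh=3.302388; start (x,ẋ)=(-0.071700, 0.155000) → end (x,ẋ)=(0.270045, 1.353818)
phase 2: p=0.1792, T=0.414, ωT=1.356305, cosh=2.069718, sinh=1.812107; start (x,ẋ)=(0.270045, 1.353818) → end (x,ẋ)=(1.116059, 3.341333)

x = 1.1161, ẋ = 3.3413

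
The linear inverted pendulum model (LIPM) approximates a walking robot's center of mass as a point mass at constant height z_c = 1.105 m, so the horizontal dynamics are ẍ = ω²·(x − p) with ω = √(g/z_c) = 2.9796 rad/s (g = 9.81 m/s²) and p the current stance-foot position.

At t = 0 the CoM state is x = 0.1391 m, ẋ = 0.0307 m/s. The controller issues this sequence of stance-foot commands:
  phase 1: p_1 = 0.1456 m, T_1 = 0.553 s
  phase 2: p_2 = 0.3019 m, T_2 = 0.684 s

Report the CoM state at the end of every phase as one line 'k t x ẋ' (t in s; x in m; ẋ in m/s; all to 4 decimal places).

1 0.5530 0.1539 0.0343
2 1.2370 -0.2325 -1.5304

phase 1: p=0.1456, T=0.553, ωT=1.647719, cosh=2.693802, sinh=2.501313; start (x,ẋ)=(0.139100, 0.030700) → end (x,ẋ)=(0.153862, 0.034256)
phase 2: p=0.3019, T=0.684, ωT=2.038046, cosh=3.902941, sinh=3.772658; start (x,ẋ)=(0.153862, 0.034256) → end (x,ẋ)=(-0.232509, -1.530395)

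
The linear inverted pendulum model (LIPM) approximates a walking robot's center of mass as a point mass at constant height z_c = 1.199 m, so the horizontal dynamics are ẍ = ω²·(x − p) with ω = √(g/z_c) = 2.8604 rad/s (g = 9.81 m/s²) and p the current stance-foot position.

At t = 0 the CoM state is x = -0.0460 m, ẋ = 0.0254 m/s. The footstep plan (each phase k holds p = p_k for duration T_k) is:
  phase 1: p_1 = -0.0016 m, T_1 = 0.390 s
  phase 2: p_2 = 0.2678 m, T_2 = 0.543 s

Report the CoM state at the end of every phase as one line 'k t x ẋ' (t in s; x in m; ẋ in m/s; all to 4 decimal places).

phase 1: p=-0.0016, T=0.390, ωT=1.115556, cosh=1.689499, sinh=1.361766; start (x,ẋ)=(-0.046000, 0.025400) → end (x,ẋ)=(-0.064521, -0.130033)
phase 2: p=0.2678, T=0.543, ωT=1.553197, cosh=2.469064, sinh=2.257494; start (x,ẋ)=(-0.064521, -0.130033) → end (x,ẋ)=(-0.655348, -2.466971)

1 0.3900 -0.0645 -0.1300
2 0.9330 -0.6553 -2.4670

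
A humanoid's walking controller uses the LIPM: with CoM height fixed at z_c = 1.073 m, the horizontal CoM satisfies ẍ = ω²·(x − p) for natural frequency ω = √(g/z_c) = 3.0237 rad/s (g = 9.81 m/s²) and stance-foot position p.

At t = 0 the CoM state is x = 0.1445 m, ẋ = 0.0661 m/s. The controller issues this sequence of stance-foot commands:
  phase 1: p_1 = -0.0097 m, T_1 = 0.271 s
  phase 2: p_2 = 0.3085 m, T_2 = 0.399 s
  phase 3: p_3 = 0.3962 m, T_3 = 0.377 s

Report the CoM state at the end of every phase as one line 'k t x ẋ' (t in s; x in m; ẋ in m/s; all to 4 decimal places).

phase 1: p=-0.0097, T=0.271, ωT=0.819423, cosh=1.354938, sinh=0.914252; start (x,ẋ)=(0.144500, 0.066100) → end (x,ẋ)=(0.219218, 0.515835)
phase 2: p=0.3085, T=0.399, ωT=1.206456, cosh=1.820439, sinh=1.521183; start (x,ẋ)=(0.219218, 0.515835) → end (x,ẋ)=(0.405477, 0.528383)
phase 3: p=0.3962, T=0.377, ωT=1.139935, cosh=1.723202, sinh=1.403362; start (x,ẋ)=(0.405477, 0.528383) → end (x,ẋ)=(0.657419, 0.949875)

1 0.2710 0.2192 0.5158
2 0.6700 0.4055 0.5284
3 1.0470 0.6574 0.9499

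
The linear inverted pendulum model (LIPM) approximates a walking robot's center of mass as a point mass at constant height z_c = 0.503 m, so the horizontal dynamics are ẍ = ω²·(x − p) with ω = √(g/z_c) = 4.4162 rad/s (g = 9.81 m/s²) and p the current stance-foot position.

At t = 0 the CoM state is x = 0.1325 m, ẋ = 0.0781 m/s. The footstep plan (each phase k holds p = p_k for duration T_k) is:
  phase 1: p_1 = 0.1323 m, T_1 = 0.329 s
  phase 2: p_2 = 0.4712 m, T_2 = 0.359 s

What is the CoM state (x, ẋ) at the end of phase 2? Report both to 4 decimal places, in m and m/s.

x = -0.2044, ẋ = -2.6734

phase 1: p=0.1323, T=0.329, ωT=1.452930, cosh=2.254753, sinh=2.020869; start (x,ẋ)=(0.132500, 0.078100) → end (x,ẋ)=(0.168490, 0.177881)
phase 2: p=0.4712, T=0.359, ωT=1.585416, cosh=2.543092, sinh=2.338229; start (x,ẋ)=(0.168490, 0.177881) → end (x,ẋ)=(-0.204438, -2.673444)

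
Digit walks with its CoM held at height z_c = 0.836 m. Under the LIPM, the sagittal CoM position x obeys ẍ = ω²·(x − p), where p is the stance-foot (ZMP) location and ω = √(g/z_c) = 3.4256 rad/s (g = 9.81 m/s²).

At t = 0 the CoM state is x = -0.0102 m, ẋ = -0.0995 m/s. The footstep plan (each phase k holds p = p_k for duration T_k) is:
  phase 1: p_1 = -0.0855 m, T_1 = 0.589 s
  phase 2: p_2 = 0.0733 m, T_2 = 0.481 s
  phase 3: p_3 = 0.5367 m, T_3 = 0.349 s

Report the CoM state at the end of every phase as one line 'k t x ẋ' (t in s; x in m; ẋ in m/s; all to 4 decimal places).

phase 1: p=-0.0855, T=0.589, ωT=2.017678, cosh=3.826904, sinh=3.693940; start (x,ẋ)=(-0.010200, -0.099500) → end (x,ẋ)=(0.095372, 0.572066)
phase 2: p=0.0733, T=0.481, ωT=1.647714, cosh=2.693789, sinh=2.501299; start (x,ẋ)=(0.095372, 0.572066) → end (x,ẋ)=(0.550467, 1.730146)
phase 3: p=0.5367, T=0.349, ωT=1.195534, cosh=1.803933, sinh=1.501391; start (x,ẋ)=(0.550467, 1.730146) → end (x,ẋ)=(1.319832, 3.191873)

1 0.5890 0.0954 0.5721
2 1.0700 0.5505 1.7301
3 1.4190 1.3198 3.1919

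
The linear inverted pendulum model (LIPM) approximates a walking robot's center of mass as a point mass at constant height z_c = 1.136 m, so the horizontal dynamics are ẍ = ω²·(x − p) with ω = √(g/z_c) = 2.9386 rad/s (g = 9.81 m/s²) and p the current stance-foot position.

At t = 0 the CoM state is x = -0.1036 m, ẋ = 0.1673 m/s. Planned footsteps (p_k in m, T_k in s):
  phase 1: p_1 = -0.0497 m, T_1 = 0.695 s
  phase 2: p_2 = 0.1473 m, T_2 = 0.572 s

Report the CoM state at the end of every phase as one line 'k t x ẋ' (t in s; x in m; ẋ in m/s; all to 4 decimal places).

phase 1: p=-0.0497, T=0.695, ωT=2.042327, cosh=3.919126, sinh=3.789400; start (x,ẋ)=(-0.103600, 0.167300) → end (x,ẋ)=(-0.045203, 0.055465)
phase 2: p=0.1473, T=0.572, ωT=1.680879, cosh=2.778243, sinh=2.592033; start (x,ẋ)=(-0.045203, 0.055465) → end (x,ẋ)=(-0.338597, -1.312193)

1 0.6950 -0.0452 0.0555
2 1.2670 -0.3386 -1.3122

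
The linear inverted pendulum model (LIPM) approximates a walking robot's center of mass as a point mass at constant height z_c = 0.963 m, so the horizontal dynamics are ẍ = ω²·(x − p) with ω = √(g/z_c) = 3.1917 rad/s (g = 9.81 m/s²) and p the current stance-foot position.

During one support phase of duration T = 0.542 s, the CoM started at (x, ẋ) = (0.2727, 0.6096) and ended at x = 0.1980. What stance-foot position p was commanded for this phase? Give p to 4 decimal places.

p = 0.5852

ωT = 3.1917·0.542 = 1.729901; cosh(ωT) = 2.908700, sinh(ωT) = 2.731398
x(T) = p + (x₀−p)·cosh(ωT) + (ẋ₀/ω)·sinh(ωT) ⇒ p·(1 − cosh) = x(T) − x₀·cosh − (ẋ₀/ω)·sinh
numerator   = 0.1980 − (0.2727)·2.908700 − (0.6096/3.1917)·2.731398 = -1.116887
denominator = 1 − 2.908700 = -1.908700
p = -1.116887 / -1.908700 = 0.5852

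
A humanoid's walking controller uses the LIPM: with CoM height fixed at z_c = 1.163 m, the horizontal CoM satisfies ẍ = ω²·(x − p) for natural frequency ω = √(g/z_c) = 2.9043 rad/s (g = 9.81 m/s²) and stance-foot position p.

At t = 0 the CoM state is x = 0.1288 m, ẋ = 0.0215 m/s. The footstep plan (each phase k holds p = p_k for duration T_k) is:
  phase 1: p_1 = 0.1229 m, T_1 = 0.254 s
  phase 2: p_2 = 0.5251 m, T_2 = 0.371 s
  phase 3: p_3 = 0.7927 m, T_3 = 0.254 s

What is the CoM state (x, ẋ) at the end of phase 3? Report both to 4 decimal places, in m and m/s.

phase 1: p=0.1229, T=0.254, ωT=0.737692, cosh=1.284660, sinh=0.806444; start (x,ẋ)=(0.128800, 0.021500) → end (x,ẋ)=(0.136449, 0.041439)
phase 2: p=0.5251, T=0.371, ωT=1.077495, cosh=1.638880, sinh=1.298433; start (x,ẋ)=(0.136449, 0.041439) → end (x,ẋ)=(-0.093325, -1.397703)
phase 3: p=0.7927, T=0.254, ωT=0.737692, cosh=1.284660, sinh=0.806444; start (x,ẋ)=(-0.093325, -1.397703) → end (x,ẋ)=(-0.733645, -3.870782)

x = -0.7336, ẋ = -3.8708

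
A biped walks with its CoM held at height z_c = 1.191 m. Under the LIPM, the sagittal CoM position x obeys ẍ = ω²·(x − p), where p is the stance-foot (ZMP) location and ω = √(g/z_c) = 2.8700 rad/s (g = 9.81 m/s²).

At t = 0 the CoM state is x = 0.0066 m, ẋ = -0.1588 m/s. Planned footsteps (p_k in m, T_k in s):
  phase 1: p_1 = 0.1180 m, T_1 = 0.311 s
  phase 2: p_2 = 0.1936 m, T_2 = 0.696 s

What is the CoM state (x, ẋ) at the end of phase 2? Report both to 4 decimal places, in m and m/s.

phase 1: p=0.1180, T=0.311, ωT=0.892570, cosh=1.425499, sinh=1.015897; start (x,ẋ)=(0.006600, -0.158800) → end (x,ẋ)=(-0.097011, -0.551170)
phase 2: p=0.1936, T=0.696, ωT=1.997520, cosh=3.753213, sinh=3.617541; start (x,ẋ)=(-0.097011, -0.551170) → end (x,ẋ)=(-1.591857, -5.085883)

x = -1.5919, ẋ = -5.0859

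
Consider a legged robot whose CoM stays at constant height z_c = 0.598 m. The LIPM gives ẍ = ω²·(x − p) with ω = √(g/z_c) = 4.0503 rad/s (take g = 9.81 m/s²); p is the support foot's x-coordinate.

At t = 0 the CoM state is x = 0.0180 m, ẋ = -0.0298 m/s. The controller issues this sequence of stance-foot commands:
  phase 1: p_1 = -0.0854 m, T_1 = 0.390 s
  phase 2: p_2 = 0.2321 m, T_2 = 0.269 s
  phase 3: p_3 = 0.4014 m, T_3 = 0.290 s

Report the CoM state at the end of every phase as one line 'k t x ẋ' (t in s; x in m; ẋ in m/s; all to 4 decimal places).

phase 1: p=-0.0854, T=0.390, ωT=1.579617, cosh=2.529575, sinh=2.323521; start (x,ẋ)=(0.018000, -0.029800) → end (x,ẋ)=(0.159063, 0.897712)
phase 2: p=0.2321, T=0.269, ωT=1.089531, cosh=1.654626, sinh=1.318252; start (x,ẋ)=(0.159063, 0.897712) → end (x,ẋ)=(0.403429, 1.095409)
phase 3: p=0.4014, T=0.290, ωT=1.174587, cosh=1.772876, sinh=1.463930; start (x,ẋ)=(0.403429, 1.095409) → end (x,ẋ)=(0.800919, 1.954057)

1 0.3900 0.1591 0.8977
2 0.6590 0.4034 1.0954
3 0.9490 0.8009 1.9541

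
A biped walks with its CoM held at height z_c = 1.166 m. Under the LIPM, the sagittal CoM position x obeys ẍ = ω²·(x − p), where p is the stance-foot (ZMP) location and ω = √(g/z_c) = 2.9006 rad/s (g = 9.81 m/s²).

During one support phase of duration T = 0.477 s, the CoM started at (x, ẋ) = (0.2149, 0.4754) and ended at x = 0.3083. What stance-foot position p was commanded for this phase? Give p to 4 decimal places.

ωT = 2.9006·0.477 = 1.383586; cosh(ωT) = 2.119930, sinh(ωT) = 1.869252
x(T) = p + (x₀−p)·cosh(ωT) + (ẋ₀/ω)·sinh(ωT) ⇒ p·(1 − cosh) = x(T) − x₀·cosh − (ẋ₀/ω)·sinh
numerator   = 0.3083 − (0.2149)·2.119930 − (0.4754/2.9006)·1.869252 = -0.453638
denominator = 1 − 2.119930 = -1.119930
p = -0.453638 / -1.119930 = 0.4051

p = 0.4051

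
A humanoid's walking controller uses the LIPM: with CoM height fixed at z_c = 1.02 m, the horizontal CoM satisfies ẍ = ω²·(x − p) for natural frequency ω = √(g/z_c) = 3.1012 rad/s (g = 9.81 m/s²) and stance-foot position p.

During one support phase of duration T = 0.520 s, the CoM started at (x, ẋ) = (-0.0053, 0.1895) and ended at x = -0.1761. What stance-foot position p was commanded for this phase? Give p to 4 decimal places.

p = 0.1925

ωT = 3.1012·0.520 = 1.612624; cosh(ωT) = 2.607660, sinh(ωT) = 2.408296
x(T) = p + (x₀−p)·cosh(ωT) + (ẋ₀/ω)·sinh(ωT) ⇒ p·(1 − cosh) = x(T) − x₀·cosh − (ẋ₀/ω)·sinh
numerator   = -0.1761 − (-0.0053)·2.607660 − (0.1895/3.1012)·2.408296 = -0.309439
denominator = 1 − 2.607660 = -1.607660
p = -0.309439 / -1.607660 = 0.1925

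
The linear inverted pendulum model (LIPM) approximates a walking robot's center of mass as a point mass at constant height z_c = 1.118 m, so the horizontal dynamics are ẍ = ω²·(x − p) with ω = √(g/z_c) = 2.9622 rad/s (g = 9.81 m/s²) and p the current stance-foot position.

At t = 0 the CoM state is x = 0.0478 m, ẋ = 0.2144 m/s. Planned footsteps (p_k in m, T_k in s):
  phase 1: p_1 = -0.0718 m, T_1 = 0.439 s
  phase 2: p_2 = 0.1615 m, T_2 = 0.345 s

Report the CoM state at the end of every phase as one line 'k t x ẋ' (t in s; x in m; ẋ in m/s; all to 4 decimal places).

phase 1: p=-0.0718, T=0.439, ωT=1.300406, cosh=1.971604, sinh=1.699182; start (x,ẋ)=(0.047800, 0.214400) → end (x,ẋ)=(0.286988, 1.024697)
phase 2: p=0.1615, T=0.345, ωT=1.021959, cosh=1.569261, sinh=1.209372; start (x,ẋ)=(0.286988, 1.024697) → end (x,ẋ)=(0.776775, 2.057566)

1 0.4390 0.2870 1.0247
2 0.7840 0.7768 2.0576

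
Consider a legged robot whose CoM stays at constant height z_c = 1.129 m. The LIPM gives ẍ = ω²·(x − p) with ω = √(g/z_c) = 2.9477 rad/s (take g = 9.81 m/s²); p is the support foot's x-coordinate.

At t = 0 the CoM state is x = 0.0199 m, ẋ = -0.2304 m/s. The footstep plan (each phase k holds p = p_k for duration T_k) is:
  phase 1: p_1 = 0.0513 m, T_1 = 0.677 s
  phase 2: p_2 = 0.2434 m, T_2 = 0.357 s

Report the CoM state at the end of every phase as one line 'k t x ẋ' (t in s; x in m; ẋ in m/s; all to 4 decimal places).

1 0.6770 -0.3485 -1.1973
2 1.0340 -1.2185 -4.1180

phase 1: p=0.0513, T=0.677, ωT=1.995593, cosh=3.746248, sinh=3.610315; start (x,ẋ)=(0.019900, -0.230400) → end (x,ẋ)=(-0.348524, -1.197298)
phase 2: p=0.2434, T=0.357, ωT=1.052329, cosh=1.606719, sinh=1.257595; start (x,ẋ)=(-0.348524, -1.197298) → end (x,ẋ)=(-1.218466, -4.117992)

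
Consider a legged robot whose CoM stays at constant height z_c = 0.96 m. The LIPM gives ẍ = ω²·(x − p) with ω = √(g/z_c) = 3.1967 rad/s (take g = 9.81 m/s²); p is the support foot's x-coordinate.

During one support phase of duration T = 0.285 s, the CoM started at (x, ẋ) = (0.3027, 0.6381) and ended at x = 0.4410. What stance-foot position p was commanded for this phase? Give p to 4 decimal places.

ωT = 3.1967·0.285 = 0.911059; cosh(ωT) = 1.444527, sinh(ωT) = 1.042429
x(T) = p + (x₀−p)·cosh(ωT) + (ẋ₀/ω)·sinh(ωT) ⇒ p·(1 − cosh) = x(T) − x₀·cosh − (ẋ₀/ω)·sinh
numerator   = 0.4410 − (0.3027)·1.444527 − (0.6381/3.1967)·1.042429 = -0.204340
denominator = 1 − 1.444527 = -0.444527
p = -0.204340 / -0.444527 = 0.4597

p = 0.4597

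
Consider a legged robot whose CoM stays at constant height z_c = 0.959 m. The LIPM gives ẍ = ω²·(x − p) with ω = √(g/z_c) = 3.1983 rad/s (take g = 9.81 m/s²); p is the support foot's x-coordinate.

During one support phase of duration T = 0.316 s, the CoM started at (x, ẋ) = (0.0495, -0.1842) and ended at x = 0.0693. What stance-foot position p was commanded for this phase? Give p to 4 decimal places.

p = -0.1096

ωT = 3.1983·0.316 = 1.010663; cosh(ωT) = 1.555700, sinh(ωT) = 1.191722
x(T) = p + (x₀−p)·cosh(ωT) + (ẋ₀/ω)·sinh(ωT) ⇒ p·(1 − cosh) = x(T) − x₀·cosh − (ẋ₀/ω)·sinh
numerator   = 0.0693 − (0.0495)·1.555700 − (-0.1842/3.1983)·1.191722 = 0.060928
denominator = 1 − 1.555700 = -0.555700
p = 0.060928 / -0.555700 = -0.1096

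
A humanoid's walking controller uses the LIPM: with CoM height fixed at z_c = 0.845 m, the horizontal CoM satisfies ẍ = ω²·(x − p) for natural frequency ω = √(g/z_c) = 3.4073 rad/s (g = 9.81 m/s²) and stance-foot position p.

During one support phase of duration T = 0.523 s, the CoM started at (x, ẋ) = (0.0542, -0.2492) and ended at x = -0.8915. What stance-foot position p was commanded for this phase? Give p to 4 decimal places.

p = 0.4116

ωT = 3.4073·0.523 = 1.782018; cosh(ωT) = 3.055066, sinh(ωT) = 2.886768
x(T) = p + (x₀−p)·cosh(ωT) + (ẋ₀/ω)·sinh(ωT) ⇒ p·(1 − cosh) = x(T) − x₀·cosh − (ẋ₀/ω)·sinh
numerator   = -0.8915 − (0.0542)·3.055066 − (-0.2492/3.4073)·2.886768 = -0.845955
denominator = 1 − 3.055066 = -2.055066
p = -0.845955 / -2.055066 = 0.4116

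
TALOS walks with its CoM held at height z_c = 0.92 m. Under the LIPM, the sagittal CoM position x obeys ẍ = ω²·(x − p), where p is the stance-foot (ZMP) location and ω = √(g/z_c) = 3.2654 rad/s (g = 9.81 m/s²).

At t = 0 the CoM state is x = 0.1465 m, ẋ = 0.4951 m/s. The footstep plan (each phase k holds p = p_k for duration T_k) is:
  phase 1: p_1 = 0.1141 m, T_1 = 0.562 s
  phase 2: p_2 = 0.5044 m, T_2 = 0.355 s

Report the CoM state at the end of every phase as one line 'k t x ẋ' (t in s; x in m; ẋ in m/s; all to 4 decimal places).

1 0.5620 0.6811 1.9137
2 0.9170 1.6559 4.1793

phase 1: p=0.1141, T=0.562, ωT=1.835155, cosh=3.212846, sinh=3.053258; start (x,ẋ)=(0.146500, 0.495100) → end (x,ẋ)=(0.681131, 1.913712)
phase 2: p=0.5044, T=0.355, ωT=1.159217, cosh=1.750584, sinh=1.436852; start (x,ẋ)=(0.681131, 1.913712) → end (x,ẋ)=(1.655861, 4.179318)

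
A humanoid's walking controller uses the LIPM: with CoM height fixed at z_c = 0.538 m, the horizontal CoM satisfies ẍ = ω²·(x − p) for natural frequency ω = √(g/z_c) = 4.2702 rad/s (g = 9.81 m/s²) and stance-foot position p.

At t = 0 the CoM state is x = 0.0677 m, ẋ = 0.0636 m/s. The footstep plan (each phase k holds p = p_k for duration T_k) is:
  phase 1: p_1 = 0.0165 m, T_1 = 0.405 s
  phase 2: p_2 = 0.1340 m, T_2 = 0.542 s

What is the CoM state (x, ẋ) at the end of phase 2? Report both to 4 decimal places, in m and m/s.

x = 1.4192, ẋ = 5.5351

phase 1: p=0.0165, T=0.405, ωT=1.729431, cosh=2.907415, sinh=2.730030; start (x,ẋ)=(0.067700, 0.063600) → end (x,ẋ)=(0.206021, 0.781790)
phase 2: p=0.1340, T=0.542, ωT=2.314448, cosh=5.109080, sinh=5.010259; start (x,ẋ)=(0.206021, 0.781790) → end (x,ẋ)=(1.419238, 5.535091)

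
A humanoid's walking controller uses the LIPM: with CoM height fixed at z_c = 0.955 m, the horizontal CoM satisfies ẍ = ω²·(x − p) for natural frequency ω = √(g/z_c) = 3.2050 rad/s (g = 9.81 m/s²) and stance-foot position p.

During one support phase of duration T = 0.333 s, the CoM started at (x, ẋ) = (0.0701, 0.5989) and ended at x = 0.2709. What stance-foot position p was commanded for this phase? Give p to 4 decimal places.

p = 0.1320

ωT = 3.2050·0.333 = 1.067265; cosh(ωT) = 1.625682, sinh(ωT) = 1.281734
x(T) = p + (x₀−p)·cosh(ωT) + (ẋ₀/ω)·sinh(ωT) ⇒ p·(1 − cosh) = x(T) − x₀·cosh − (ẋ₀/ω)·sinh
numerator   = 0.2709 − (0.0701)·1.625682 − (0.5989/3.2050)·1.281734 = -0.082571
denominator = 1 − 1.625682 = -0.625682
p = -0.082571 / -0.625682 = 0.1320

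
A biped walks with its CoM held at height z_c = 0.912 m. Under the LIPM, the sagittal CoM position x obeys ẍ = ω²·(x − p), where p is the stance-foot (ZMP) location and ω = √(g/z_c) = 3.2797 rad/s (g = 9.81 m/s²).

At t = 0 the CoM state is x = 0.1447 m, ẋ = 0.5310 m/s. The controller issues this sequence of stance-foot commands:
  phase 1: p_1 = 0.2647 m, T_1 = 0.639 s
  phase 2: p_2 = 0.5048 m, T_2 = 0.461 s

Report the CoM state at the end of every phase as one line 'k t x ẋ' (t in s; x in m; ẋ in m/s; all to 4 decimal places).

1 0.6390 0.4177 0.6156
2 1.1000 0.7027 0.8479

phase 1: p=0.2647, T=0.639, ωT=2.095728, cosh=4.127171, sinh=4.004190; start (x,ẋ)=(0.144700, 0.531000) → end (x,ẋ)=(0.417738, 0.615623)
phase 2: p=0.5048, T=0.461, ωT=1.511942, cosh=2.378005, sinh=2.157524; start (x,ẋ)=(0.417738, 0.615623) → end (x,ẋ)=(0.702749, 0.847901)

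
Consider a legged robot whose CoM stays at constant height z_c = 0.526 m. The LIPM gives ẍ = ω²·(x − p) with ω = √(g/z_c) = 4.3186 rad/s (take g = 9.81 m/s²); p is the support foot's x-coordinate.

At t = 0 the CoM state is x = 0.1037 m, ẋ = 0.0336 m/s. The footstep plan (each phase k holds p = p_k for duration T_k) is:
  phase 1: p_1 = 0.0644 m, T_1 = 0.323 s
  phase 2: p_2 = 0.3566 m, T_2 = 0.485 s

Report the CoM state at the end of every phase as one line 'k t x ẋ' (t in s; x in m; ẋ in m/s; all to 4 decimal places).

phase 1: p=0.0644, T=0.323, ωT=1.394908, cosh=2.141229, sinh=1.893373; start (x,ẋ)=(0.103700, 0.033600) → end (x,ẋ)=(0.163281, 0.393290)
phase 2: p=0.3566, T=0.485, ωT=2.094521, cosh=4.122340, sinh=3.999210; start (x,ẋ)=(0.163281, 0.393290) → end (x,ẋ)=(-0.076121, -1.717528)

1 0.3230 0.1633 0.3933
2 0.8080 -0.0761 -1.7175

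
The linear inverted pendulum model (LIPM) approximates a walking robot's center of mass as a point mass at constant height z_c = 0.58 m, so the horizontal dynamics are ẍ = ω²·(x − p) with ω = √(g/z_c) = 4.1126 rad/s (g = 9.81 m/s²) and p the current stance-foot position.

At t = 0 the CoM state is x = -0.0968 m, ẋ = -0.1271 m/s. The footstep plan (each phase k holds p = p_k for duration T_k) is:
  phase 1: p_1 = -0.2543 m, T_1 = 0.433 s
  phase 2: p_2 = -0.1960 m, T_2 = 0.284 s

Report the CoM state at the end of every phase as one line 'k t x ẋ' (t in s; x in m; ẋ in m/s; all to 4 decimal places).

phase 1: p=-0.2543, T=0.433, ωT=1.780756, cosh=3.051425, sinh=2.882915; start (x,ẋ)=(-0.096800, -0.127100) → end (x,ẋ)=(0.137203, 1.479527)
phase 2: p=-0.1960, T=0.284, ωT=1.167978, cosh=1.763240, sinh=1.452245; start (x,ẋ)=(0.137203, 1.479527) → end (x,ẋ)=(0.913969, 4.598818)

1 0.4330 0.1372 1.4795
2 0.7170 0.9140 4.5988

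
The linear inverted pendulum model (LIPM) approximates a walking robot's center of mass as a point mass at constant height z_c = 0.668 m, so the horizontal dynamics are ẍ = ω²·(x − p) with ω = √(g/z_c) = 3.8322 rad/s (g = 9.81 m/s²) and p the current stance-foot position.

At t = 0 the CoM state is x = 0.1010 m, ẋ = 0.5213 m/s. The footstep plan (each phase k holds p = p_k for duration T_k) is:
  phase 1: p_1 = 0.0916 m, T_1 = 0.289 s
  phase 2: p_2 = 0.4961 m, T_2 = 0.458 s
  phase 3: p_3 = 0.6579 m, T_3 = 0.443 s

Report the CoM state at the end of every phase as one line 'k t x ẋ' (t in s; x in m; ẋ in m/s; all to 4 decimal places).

phase 1: p=0.0916, T=0.289, ωT=1.107506, cosh=1.678591, sinh=1.348209; start (x,ẋ)=(0.101000, 0.521300) → end (x,ẋ)=(0.290778, 0.923615)
phase 2: p=0.4961, T=0.458, ωT=1.755148, cosh=2.978592, sinh=2.805710; start (x,ẋ)=(0.290778, 0.923615) → end (x,ẋ)=(0.560745, 0.543439)
phase 3: p=0.6579, T=0.443, ωT=1.697665, cosh=2.822145, sinh=2.639034; start (x,ẋ)=(0.560745, 0.543439) → end (x,ẋ)=(0.757952, 0.551105)

1 0.2890 0.2908 0.9236
2 0.7470 0.5607 0.5434
3 1.1900 0.7580 0.5511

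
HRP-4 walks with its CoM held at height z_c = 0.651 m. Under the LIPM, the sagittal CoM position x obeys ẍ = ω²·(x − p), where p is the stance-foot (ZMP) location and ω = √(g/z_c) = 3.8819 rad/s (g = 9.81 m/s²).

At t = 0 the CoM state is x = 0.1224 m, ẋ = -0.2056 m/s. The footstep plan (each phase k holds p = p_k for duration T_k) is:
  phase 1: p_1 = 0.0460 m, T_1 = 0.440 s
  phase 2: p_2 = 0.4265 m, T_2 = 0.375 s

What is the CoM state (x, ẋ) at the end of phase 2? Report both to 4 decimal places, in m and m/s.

x = -0.1536, ẋ = -1.9286

phase 1: p=0.0460, T=0.440, ωT=1.708036, cosh=2.849667, sinh=2.668446; start (x,ẋ)=(0.122400, -0.205600) → end (x,ẋ)=(0.122384, 0.205509)
phase 2: p=0.4265, T=0.375, ωT=1.455712, cosh=2.260386, sinh=2.027152; start (x,ẋ)=(0.122384, 0.205509) → end (x,ẋ)=(-0.153602, -1.928624)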